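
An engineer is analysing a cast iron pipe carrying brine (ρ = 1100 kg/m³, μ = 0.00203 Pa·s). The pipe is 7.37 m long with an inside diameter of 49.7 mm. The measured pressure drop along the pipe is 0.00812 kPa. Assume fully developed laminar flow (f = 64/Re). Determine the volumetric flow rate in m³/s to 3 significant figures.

Q ≈ 8.13×10^-5 m³/s

For laminar flow, f = 64/Re with Re = ρVD/μ, so Darcy-Weisbach reduces to ΔP = 32μLV/D². Solving for V: V = ΔP·D²/(32μL) = 8.12·(0.0497)²/(32·0.00203·7.37) = 0.04189 m/s.
Check: Re = ρVD/μ = 1100·0.04189·0.0497/0.00203 = 1128 < 2300, so the laminar assumption holds.
Q = V·A = 0.04189·(π/4·0.0497²) = 8.128e-05 m³/s = 8.13×10^-5 m³/s.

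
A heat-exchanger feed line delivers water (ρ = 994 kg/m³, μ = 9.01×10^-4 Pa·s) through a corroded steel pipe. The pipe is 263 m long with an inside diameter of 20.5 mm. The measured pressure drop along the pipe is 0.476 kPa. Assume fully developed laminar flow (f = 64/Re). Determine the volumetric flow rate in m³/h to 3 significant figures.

Q ≈ 0.0313 m³/h

For laminar flow, f = 64/Re with Re = ρVD/μ, so Darcy-Weisbach reduces to ΔP = 32μLV/D². Solving for V: V = ΔP·D²/(32μL) = 476·(0.0205)²/(32·0.000901·263) = 0.02638 m/s.
Check: Re = ρVD/μ = 994·0.02638·0.0205/0.000901 = 596.6 < 2300, so the laminar assumption holds.
Q = V·A = 0.02638·(π/4·0.0205²) = 8.707e-06 m³/s = 0.0313 m³/h.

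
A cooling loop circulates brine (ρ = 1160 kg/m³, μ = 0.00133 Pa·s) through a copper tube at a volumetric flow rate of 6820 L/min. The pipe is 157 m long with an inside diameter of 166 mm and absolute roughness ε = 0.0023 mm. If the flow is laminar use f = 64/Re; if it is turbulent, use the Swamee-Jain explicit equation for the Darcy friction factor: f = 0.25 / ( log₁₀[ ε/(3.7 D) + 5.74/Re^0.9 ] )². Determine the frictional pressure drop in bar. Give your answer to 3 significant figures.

Q = 6820 L/min = 6820/60000 = 0.1137 m³/s.
Cross-sectional area A = πD²/4 = π(0.166)²/4 = 0.02164 m²; mean velocity V = Q/A = 0.1137/0.02164 = 5.252 m/s.
Reynolds number Re = ρVD/μ = 1160 · 5.252 · 0.166 / 0.00133 = 7.604e+05.
Re > 4000 → turbulent. Relative roughness ε/D = 2.3e-06/0.166 = 1.39e-05. Swamee-Jain: f = 0.25/(log₁₀[1.39e-05/3.7 + 5.74/7.604e+05^0.9])² = 0.25/(log₁₀[3.74e-06 + 2.92e-05])² = 0.25/(-4.482)² = 0.01245.
Darcy-Weisbach: ΔP = f(L/D)(ρV²/2) = 0.01245·(157/0.166)·(1160·5.252²/2) = 0.01245·945.8·1.6e+04 = 1.883e+05 Pa.
ΔP = 1.883e+05 Pa = 1.88 bar.

ΔP ≈ 1.88 bar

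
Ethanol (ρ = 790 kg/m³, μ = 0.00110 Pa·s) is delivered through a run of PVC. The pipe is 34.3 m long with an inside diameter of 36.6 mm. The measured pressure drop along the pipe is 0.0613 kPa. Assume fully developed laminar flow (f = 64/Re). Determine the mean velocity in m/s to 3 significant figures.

For laminar flow, f = 64/Re with Re = ρVD/μ, so Darcy-Weisbach reduces to ΔP = 32μLV/D². Solving for V: V = ΔP·D²/(32μL) = 61.3·(0.0366)²/(32·0.0011·34.3) = 0.06801 m/s.
Check: Re = ρVD/μ = 790·0.06801·0.0366/0.0011 = 1788 < 2300, so the laminar assumption holds.

V ≈ 0.0680 m/s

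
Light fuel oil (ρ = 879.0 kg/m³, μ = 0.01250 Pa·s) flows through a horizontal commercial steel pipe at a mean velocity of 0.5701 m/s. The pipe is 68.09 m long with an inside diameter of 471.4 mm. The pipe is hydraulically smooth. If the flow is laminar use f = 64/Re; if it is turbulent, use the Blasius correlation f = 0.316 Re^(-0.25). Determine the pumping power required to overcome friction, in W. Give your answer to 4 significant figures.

P ≈ 55.33 W

Reynolds number Re = ρVD/μ = 879 · 0.5701 · 0.4714 / 0.0125 = 1.89e+04.
Re > 4000 → turbulent. Smooth-pipe (Blasius): f = 0.316 Re^(-0.25) = 0.316/(1.89e+04)^0.25 = 0.02695.
Darcy-Weisbach: ΔP = f(L/D)(ρV²/2) = 0.02695·(68.09/0.4714)·(879·0.5701²/2) = 0.02695·144.4·142.8 = 556.1 Pa.
Q = V·A = 0.5701·0.1745 = 0.0995 m³/s.
Pumping power P = QΔP = 0.0995·556.1 = 55.330 W = 55.33 W.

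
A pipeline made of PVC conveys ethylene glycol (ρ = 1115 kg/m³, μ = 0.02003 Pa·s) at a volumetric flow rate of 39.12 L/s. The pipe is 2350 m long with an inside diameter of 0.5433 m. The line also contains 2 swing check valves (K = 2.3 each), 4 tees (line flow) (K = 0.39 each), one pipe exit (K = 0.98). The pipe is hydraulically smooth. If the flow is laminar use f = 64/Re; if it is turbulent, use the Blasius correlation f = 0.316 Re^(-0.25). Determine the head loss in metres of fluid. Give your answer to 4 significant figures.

Q = 39.12 L/s = 39.12/1000 = 0.03912 m³/s.
Cross-sectional area A = πD²/4 = π(0.5433)²/4 = 0.2318 m²; mean velocity V = Q/A = 0.03912/0.2318 = 0.1687 m/s.
Reynolds number Re = ρVD/μ = 1115 · 0.1687 · 0.5433 / 0.02 = 5103.
Re > 4000 → turbulent. Smooth-pipe (Blasius): f = 0.316 Re^(-0.25) = 0.316/(5103)^0.25 = 0.03739.
Total minor-loss coefficient ΣK = 2·2.3 + 4·0.39 + 1·0.98 = 7.14.
ΔP = [f·L/D + ΣK]·(ρV²/2) = [0.03739·2350/0.5433 + 7.14]·(1115·0.1687²/2) = [161.7 + 7.14]·15.87 = 2681 Pa.
Head loss h_f = ΔP/(ρg) = 2681/(1115·9.81) = 0.2451 m.

h_f ≈ 0.2451 m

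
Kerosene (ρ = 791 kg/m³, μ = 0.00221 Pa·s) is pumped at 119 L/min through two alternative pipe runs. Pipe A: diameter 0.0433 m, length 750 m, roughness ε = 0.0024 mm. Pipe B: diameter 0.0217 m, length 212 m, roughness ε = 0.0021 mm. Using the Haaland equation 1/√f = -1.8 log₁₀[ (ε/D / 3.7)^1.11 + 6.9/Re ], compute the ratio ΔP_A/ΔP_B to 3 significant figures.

Pipe A: V = Q/A = 0.001983/0.001473 = 1.347 m/s; Re = 2.087e+04; ε/D = 5.54e-05; Haaland → f = 0.02556; ΔP_A = f(L/D)(ρV²/2) = 3.176e+05 Pa.
Pipe B: V = Q/A = 0.001983/0.0003698 = 5.363 m/s; Re = 4.165e+04; ε/D = 9.68e-05; Haaland → f = 0.02183; ΔP_B = f(L/D)(ρV²/2) = 2.426e+06 Pa.
ΔP_A/ΔP_B = 3.176e+05/2.426e+06 = 0.131.

ΔP_A/ΔP_B ≈ 0.131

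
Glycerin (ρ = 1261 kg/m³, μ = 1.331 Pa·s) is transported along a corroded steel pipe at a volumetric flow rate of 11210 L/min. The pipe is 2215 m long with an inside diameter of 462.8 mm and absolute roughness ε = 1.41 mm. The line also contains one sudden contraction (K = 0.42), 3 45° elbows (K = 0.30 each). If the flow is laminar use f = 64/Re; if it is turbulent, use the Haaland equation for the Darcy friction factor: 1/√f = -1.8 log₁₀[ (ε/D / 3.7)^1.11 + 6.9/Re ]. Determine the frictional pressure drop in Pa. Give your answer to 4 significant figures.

ΔP ≈ 490200 Pa

Q = 11210 L/min = 11210/60000 = 0.1868 m³/s.
Cross-sectional area A = πD²/4 = π(0.4628)²/4 = 0.1682 m²; mean velocity V = Q/A = 0.1868/0.1682 = 1.111 m/s.
Reynolds number Re = ρVD/μ = 1261 · 1.111 · 0.4628 / 1.33 = 487.
Re < 2300 → laminar flow, so f = 64/Re = 64/487 = 0.1314 (the turbulent correlation is not needed).
Total minor-loss coefficient ΣK = 1·0.42 + 3·0.3 = 1.32.
ΔP = [f·L/D + ΣK]·(ρV²/2) = [0.1314·2215/0.4628 + 1.32]·(1261·1.111²/2) = [629 + 1.32]·777.8 = 4.902e+05 Pa.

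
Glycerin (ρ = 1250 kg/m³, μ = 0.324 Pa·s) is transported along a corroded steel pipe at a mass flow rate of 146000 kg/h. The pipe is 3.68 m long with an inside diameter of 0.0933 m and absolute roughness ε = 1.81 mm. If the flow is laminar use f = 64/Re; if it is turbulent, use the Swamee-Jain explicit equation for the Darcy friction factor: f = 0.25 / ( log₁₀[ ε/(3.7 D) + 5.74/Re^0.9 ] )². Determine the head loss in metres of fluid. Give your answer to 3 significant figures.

ṁ = 146000 kg/h = 146000/3600 = 40.56 kg/s.
A = πD²/4 = π(0.0933)²/4 = 0.006837 m²; mean velocity V = ṁ/(ρA) = 40.56/(1250 · 0.006837) = 4.746 m/s.
Reynolds number Re = ρVD/μ = 1250 · 4.746 · 0.0933 / 0.324 = 1708.
Re < 2300 → laminar flow, so f = 64/Re = 64/1708 = 0.03747 (the turbulent correlation is not needed).
Darcy-Weisbach: ΔP = f(L/D)(ρV²/2) = 0.03747·(3.68/0.0933)·(1250·4.746²/2) = 0.03747·39.44·1.408e+04 = 2.08e+04 Pa.
Head loss h_f = ΔP/(ρg) = 2.08e+04/(1250·9.81) = 1.70 m.

h_f ≈ 1.70 m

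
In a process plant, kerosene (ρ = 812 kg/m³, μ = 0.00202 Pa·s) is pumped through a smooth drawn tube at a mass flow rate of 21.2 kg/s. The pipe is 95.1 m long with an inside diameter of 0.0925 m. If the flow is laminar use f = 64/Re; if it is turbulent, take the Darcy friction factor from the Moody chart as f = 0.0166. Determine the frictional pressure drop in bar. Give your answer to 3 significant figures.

A = πD²/4 = π(0.0925)²/4 = 0.00672 m²; mean velocity V = ṁ/(ρA) = 21.2/(812 · 0.00672) = 3.885 m/s.
Reynolds number Re = ρVD/μ = 812 · 3.885 · 0.0925 / 0.00202 = 1.445e+05.
Re > 4000 → turbulent; use the Moody-chart value f = 0.0166.
Darcy-Weisbach: ΔP = f(L/D)(ρV²/2) = 0.0166·(95.1/0.0925)·(812·3.885²/2) = 0.0166·1028·6128 = 1.046e+05 Pa.
ΔP = 1.046e+05 Pa = 1.05 bar.

ΔP ≈ 1.05 bar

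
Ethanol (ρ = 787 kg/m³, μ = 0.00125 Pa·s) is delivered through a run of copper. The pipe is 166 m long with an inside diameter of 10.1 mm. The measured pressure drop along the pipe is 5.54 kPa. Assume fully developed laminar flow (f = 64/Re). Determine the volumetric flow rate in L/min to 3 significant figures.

Q ≈ 0.409 L/min

For laminar flow, f = 64/Re with Re = ρVD/μ, so Darcy-Weisbach reduces to ΔP = 32μLV/D². Solving for V: V = ΔP·D²/(32μL) = 5540·(0.0101)²/(32·0.00125·166) = 0.08511 m/s.
Check: Re = ρVD/μ = 787·0.08511·0.0101/0.00125 = 541.2 < 2300, so the laminar assumption holds.
Q = V·A = 0.08511·(π/4·0.0101²) = 6.819e-06 m³/s = 0.409 L/min.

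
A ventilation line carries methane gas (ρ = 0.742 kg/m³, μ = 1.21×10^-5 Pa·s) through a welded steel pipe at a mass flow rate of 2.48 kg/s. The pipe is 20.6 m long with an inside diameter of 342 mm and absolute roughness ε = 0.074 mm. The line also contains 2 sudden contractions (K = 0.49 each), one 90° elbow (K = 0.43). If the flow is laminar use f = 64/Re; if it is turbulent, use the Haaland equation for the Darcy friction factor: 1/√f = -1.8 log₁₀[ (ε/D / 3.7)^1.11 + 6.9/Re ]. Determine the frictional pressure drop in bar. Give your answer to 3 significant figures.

A = πD²/4 = π(0.342)²/4 = 0.09186 m²; mean velocity V = ṁ/(ρA) = 2.48/(0.742 · 0.09186) = 36.38 m/s.
Reynolds number Re = ρVD/μ = 0.742 · 36.38 · 0.342 / 1.21e-05 = 7.63e+05.
Re > 4000 → turbulent. Relative roughness ε/D = 7.4e-05/0.342 = 0.000216. Haaland: 1/√f = -1.8 log₁₀[(0.000216/3.7)^1.11 + 6.9/7.63e+05] = -1.8 log₁₀[2e-05 + 9.04e-06] = 8.166, so f = 0.015.
Total minor-loss coefficient ΣK = 2·0.49 + 1·0.43 = 1.41.
ΔP = [f·L/D + ΣK]·(ρV²/2) = [0.015·20.6/0.342 + 1.41]·(0.742·36.38²/2) = [0.9033 + 1.41]·491.1 = 1136 Pa.
ΔP = 1136 Pa = 0.0114 bar.

ΔP ≈ 0.0114 bar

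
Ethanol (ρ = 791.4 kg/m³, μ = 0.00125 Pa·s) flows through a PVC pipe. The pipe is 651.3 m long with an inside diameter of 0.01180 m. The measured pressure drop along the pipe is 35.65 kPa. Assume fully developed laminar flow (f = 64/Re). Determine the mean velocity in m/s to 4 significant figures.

V ≈ 0.1905 m/s

For laminar flow, f = 64/Re with Re = ρVD/μ, so Darcy-Weisbach reduces to ΔP = 32μLV/D². Solving for V: V = ΔP·D²/(32μL) = 3.565e+04·(0.0118)²/(32·0.00125·651.3) = 0.1905 m/s.
Check: Re = ρVD/μ = 791.4·0.1905·0.0118/0.00125 = 1423 < 2300, so the laminar assumption holds.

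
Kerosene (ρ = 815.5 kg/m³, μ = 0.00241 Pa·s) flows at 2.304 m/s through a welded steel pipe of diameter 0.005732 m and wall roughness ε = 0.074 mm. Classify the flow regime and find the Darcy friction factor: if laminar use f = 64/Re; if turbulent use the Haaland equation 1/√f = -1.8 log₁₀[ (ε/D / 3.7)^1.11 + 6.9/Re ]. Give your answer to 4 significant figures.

Re = ρVD/μ = 815.5·2.304·0.005732/0.00241 = 4469.
Re > 4000 → turbulent. ε/D = 7.4e-05/0.005732 = 0.0129; Haaland: 1/√f = -1.8 log₁₀[0.00187 + 0.00154] = 4.44, so f = 0.05074.

f ≈ 0.05074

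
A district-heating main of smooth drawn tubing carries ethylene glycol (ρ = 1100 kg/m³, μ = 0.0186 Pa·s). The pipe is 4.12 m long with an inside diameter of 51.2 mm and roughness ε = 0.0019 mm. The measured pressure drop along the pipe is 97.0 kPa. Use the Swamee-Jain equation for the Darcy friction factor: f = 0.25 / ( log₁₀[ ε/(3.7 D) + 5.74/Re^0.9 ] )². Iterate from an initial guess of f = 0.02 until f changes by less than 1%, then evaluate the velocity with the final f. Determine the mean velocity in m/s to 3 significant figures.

Rearranging Darcy-Weisbach: V = √(2·ΔP·D/(f·L·ρ)). With ε/D = 1.9e-06/0.0512 = 3.71e-05, iterate starting from f = 0.02:
  f = 0.02 → V = √(2·9.7e+04·0.0512/(0.02·4.12·1100)) = 10.47 m/s; Re = ρVD/μ = 3.17e+04; f → 0.02319
  f = 0.02319 → V = 9.722 m/s; Re = 2.944e+04; f → 0.02359
  f = 0.02359 → V = 9.638 m/s; Re = 2.918e+04; f → 0.02364
Converged (Δf/f < 1%). With the final f = 0.02364: V = √(2·9.7e+04·0.0512/(0.02364·4.12·1100)) = 9.628 m/s.

V ≈ 9.63 m/s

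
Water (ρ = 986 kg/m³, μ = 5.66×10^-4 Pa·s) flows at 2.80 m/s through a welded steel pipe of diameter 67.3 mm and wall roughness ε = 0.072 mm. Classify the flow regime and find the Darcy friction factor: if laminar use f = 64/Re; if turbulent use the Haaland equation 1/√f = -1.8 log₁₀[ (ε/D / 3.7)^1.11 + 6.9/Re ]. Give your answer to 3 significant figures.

f ≈ 0.0207

Re = ρVD/μ = 986·2.8·0.0673/0.000566 = 3.283e+05.
Re > 4000 → turbulent. ε/D = 7.2e-05/0.0673 = 0.00107; Haaland: 1/√f = -1.8 log₁₀[0.000118 + 2.1e-05] = 6.943, so f = 0.02075.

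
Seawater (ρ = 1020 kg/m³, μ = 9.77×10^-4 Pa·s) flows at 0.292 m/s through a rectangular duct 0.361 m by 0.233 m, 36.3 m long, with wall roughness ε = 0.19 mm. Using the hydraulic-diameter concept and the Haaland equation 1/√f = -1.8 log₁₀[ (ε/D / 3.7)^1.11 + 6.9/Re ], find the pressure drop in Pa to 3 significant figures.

Hydraulic diameter D_h = 4A/P = 4·(0.361·0.233)/(2·(0.361+0.233)) = 0.3365/1.188 = 0.2832 m.
Re = ρVD_h/μ = 1020·0.292·0.2832/0.000977 = 8.634e+04.
ε/D_h = 0.00019/0.2832 = 0.000671; Haaland gives 1/√f = -1.8 log₁₀[7.03e-05+7.99e-05] = 6.882, so f = 0.02111.
ΔP = f(L/D_h)(ρV²/2) = 0.02111·36.3/0.2832·43.48 = 117.7 Pa.

ΔP ≈ 118 Pa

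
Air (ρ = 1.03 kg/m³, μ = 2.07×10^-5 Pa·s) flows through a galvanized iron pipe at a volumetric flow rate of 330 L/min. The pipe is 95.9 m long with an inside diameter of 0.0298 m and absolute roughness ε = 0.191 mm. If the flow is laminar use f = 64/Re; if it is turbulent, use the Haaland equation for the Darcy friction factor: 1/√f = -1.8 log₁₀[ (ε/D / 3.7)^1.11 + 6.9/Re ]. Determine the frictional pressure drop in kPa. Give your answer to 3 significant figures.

Q = 330 L/min = 330/60000 = 0.0055 m³/s.
Cross-sectional area A = πD²/4 = π(0.0298)²/4 = 0.0006975 m²; mean velocity V = Q/A = 0.0055/0.0006975 = 7.886 m/s.
Reynolds number Re = ρVD/μ = 1.03 · 7.886 · 0.0298 / 2.07e-05 = 1.169e+04.
Re > 4000 → turbulent. Relative roughness ε/D = 0.000191/0.0298 = 0.00641. Haaland: 1/√f = -1.8 log₁₀[(0.00641/3.7)^1.11 + 6.9/1.169e+04] = -1.8 log₁₀[0.000861 + 0.00059] = 5.109, so f = 0.03831.
Darcy-Weisbach: ΔP = f(L/D)(ρV²/2) = 0.03831·(95.9/0.0298)·(1.03·7.886²/2) = 0.03831·3218·32.02 = 3948 Pa.
ΔP = 3948 Pa = 3.95 kPa.

ΔP ≈ 3.95 kPa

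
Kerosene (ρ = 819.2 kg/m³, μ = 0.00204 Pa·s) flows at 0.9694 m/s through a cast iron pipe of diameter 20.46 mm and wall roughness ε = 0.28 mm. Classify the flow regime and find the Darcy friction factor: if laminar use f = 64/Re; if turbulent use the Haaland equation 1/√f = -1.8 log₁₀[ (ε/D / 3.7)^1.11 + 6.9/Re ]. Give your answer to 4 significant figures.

f ≈ 0.04773

Re = ρVD/μ = 819.2·0.9694·0.02046/0.00204 = 7965.
Re > 4000 → turbulent. ε/D = 0.00028/0.02046 = 0.0137; Haaland: 1/√f = -1.8 log₁₀[0.002 + 0.000866] = 4.577, so f = 0.04773.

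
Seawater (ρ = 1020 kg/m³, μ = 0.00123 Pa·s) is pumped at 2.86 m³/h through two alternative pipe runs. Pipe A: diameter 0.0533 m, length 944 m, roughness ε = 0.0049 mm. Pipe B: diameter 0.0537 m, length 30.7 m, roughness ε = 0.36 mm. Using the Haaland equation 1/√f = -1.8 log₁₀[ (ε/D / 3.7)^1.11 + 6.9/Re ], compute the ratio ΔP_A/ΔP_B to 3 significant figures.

Pipe A: V = Q/A = 0.0007944/0.002231 = 0.3561 m/s; Re = 1.574e+04; ε/D = 9.19e-05; Haaland → f = 0.02749; ΔP_A = f(L/D)(ρV²/2) = 3.148e+04 Pa.
Pipe B: V = Q/A = 0.0007944/0.002265 = 0.3508 m/s; Re = 1.562e+04; ε/D = 0.0067; Haaland → f = 0.03745; ΔP_B = f(L/D)(ρV²/2) = 1343 Pa.
ΔP_A/ΔP_B = 3.148e+04/1343 = 23.4.

ΔP_A/ΔP_B ≈ 23.4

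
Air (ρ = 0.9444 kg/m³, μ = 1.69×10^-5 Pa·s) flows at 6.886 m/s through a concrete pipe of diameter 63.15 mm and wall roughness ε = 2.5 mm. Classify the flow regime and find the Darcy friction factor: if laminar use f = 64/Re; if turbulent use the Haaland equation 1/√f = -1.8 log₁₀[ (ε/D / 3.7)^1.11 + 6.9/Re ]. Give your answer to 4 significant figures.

f ≈ 0.06562

Re = ρVD/μ = 0.9444·6.886·0.06315/1.69e-05 = 2.43e+04.
Re > 4000 → turbulent. ε/D = 0.0025/0.06315 = 0.0396; Haaland: 1/√f = -1.8 log₁₀[0.0065 + 0.000284] = 3.904, so f = 0.06562.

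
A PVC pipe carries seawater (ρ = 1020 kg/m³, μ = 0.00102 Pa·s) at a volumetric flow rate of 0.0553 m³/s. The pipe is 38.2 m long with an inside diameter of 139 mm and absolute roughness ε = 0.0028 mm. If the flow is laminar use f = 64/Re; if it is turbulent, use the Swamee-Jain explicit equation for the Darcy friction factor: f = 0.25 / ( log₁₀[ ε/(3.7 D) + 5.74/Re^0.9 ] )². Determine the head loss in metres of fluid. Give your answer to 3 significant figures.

Cross-sectional area A = πD²/4 = π(0.139)²/4 = 0.01517 m²; mean velocity V = Q/A = 0.0553/0.01517 = 3.644 m/s.
Reynolds number Re = ρVD/μ = 1020 · 3.644 · 0.139 / 0.00102 = 5.065e+05.
Re > 4000 → turbulent. Relative roughness ε/D = 2.8e-06/0.139 = 2.01e-05. Swamee-Jain: f = 0.25/(log₁₀[2.01e-05/3.7 + 5.74/5.065e+05^0.9])² = 0.25/(log₁₀[5.44e-06 + 4.21e-05])² = 0.25/(-4.322)² = 0.01338.
Darcy-Weisbach: ΔP = f(L/D)(ρV²/2) = 0.01338·(38.2/0.139)·(1020·3.644²/2) = 0.01338·274.8·6773 = 2.491e+04 Pa.
Head loss h_f = ΔP/(ρg) = 2.491e+04/(1020·9.81) = 2.49 m.

h_f ≈ 2.49 m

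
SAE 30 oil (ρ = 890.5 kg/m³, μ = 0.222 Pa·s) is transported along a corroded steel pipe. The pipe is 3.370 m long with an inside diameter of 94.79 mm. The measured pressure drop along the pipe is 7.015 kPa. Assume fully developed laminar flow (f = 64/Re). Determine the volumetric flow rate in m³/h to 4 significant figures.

For laminar flow, f = 64/Re with Re = ρVD/μ, so Darcy-Weisbach reduces to ΔP = 32μLV/D². Solving for V: V = ΔP·D²/(32μL) = 7015·(0.09479)²/(32·0.222·3.37) = 2.633 m/s.
Check: Re = ρVD/μ = 890.5·2.633·0.09479/0.222 = 1001 < 2300, so the laminar assumption holds.
Q = V·A = 2.633·(π/4·0.09479²) = 0.01858 m³/s = 66.89 m³/h.

Q ≈ 66.89 m³/h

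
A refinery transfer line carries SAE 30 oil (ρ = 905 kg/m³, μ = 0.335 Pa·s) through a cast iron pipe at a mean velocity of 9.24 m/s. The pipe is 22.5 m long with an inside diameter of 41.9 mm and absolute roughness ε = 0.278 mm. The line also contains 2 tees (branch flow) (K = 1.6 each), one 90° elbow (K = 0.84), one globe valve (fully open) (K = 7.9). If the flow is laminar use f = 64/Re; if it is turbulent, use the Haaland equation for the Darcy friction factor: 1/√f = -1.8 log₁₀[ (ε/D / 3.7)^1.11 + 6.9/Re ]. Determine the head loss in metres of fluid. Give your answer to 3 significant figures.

h_f ≈ 195 m

Reynolds number Re = ρVD/μ = 905 · 9.24 · 0.0419 / 0.335 = 1046.
Re < 2300 → laminar flow, so f = 64/Re = 64/1046 = 0.06119 (the turbulent correlation is not needed).
Total minor-loss coefficient ΣK = 2·1.6 + 1·0.84 + 1·7.9 = 11.9.
ΔP = [f·L/D + ΣK]·(ρV²/2) = [0.06119·22.5/0.0419 + 11.9]·(905·9.24²/2) = [32.86 + 11.9]·3.863e+04 = 1.731e+06 Pa.
Head loss h_f = ΔP/(ρg) = 1.731e+06/(905·9.81) = 195 m.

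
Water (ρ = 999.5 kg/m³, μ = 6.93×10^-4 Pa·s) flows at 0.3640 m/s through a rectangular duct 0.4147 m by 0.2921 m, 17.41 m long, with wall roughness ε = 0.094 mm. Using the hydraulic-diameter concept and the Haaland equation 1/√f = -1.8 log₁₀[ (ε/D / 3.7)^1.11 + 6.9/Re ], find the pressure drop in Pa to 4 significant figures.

Hydraulic diameter D_h = 4A/P = 4·(0.4147·0.2921)/(2·(0.4147+0.2921)) = 0.4845/1.414 = 0.3428 m.
Re = ρVD_h/μ = 999.5·0.364·0.3428/0.000693 = 1.799e+05.
ε/D_h = 9.4e-05/0.3428 = 0.000274; Haaland gives 1/√f = -1.8 log₁₀[2.6e-05+3.83e-05] = 7.544, so f = 0.01757.
ΔP = f(L/D_h)(ρV²/2) = 0.01757·17.41/0.3428·66.21 = 59.09 Pa.

ΔP ≈ 59.09 Pa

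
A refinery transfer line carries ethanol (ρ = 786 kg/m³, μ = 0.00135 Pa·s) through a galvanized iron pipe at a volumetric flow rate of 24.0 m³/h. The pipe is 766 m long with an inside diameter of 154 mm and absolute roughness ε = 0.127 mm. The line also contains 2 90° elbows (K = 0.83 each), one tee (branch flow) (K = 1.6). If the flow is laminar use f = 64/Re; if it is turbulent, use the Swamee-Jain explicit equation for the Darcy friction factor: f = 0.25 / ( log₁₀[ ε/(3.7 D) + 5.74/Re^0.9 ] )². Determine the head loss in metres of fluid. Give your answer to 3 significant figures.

Q = 24.0 m³/h = 24.0/3600 = 0.006667 m³/s.
Cross-sectional area A = πD²/4 = π(0.154)²/4 = 0.01863 m²; mean velocity V = Q/A = 0.006667/0.01863 = 0.3579 m/s.
Reynolds number Re = ρVD/μ = 786 · 0.3579 · 0.154 / 0.00135 = 3.209e+04.
Re > 4000 → turbulent. Relative roughness ε/D = 0.000127/0.154 = 0.000825. Swamee-Jain: f = 0.25/(log₁₀[0.000825/3.7 + 5.74/3.209e+04^0.9])² = 0.25/(log₁₀[0.000223 + 0.000505])² = 0.25/(-3.138)² = 0.02539.
Total minor-loss coefficient ΣK = 2·0.83 + 1·1.6 = 3.26.
ΔP = [f·L/D + ΣK]·(ρV²/2) = [0.02539·766/0.154 + 3.26]·(786·0.3579²/2) = [126.3 + 3.26]·50.34 = 6522 Pa.
Head loss h_f = ΔP/(ρg) = 6522/(786·9.81) = 0.846 m.

h_f ≈ 0.846 m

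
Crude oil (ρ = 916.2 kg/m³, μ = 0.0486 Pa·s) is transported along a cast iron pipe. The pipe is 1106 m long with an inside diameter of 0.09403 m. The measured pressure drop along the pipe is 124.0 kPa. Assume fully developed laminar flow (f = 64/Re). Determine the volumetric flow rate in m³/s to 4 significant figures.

Q ≈ 0.004426 m³/s

For laminar flow, f = 64/Re with Re = ρVD/μ, so Darcy-Weisbach reduces to ΔP = 32μLV/D². Solving for V: V = ΔP·D²/(32μL) = 1.24e+05·(0.09403)²/(32·0.0486·1106) = 0.6374 m/s.
Check: Re = ρVD/μ = 916.2·0.6374·0.09403/0.0486 = 1130 < 2300, so the laminar assumption holds.
Q = V·A = 0.6374·(π/4·0.09403²) = 0.004426 m³/s = 0.004426 m³/s.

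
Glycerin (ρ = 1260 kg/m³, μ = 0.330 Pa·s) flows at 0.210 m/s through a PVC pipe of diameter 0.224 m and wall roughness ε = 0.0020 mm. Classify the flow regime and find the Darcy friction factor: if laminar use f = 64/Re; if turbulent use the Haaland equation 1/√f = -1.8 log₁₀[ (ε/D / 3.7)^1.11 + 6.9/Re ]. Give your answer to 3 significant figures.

f ≈ 0.356

Re = ρVD/μ = 1260·0.21·0.224/0.33 = 179.6.
Re < 2300 → laminar, so f = 64/Re = 0.3563 (roughness is irrelevant in laminar flow).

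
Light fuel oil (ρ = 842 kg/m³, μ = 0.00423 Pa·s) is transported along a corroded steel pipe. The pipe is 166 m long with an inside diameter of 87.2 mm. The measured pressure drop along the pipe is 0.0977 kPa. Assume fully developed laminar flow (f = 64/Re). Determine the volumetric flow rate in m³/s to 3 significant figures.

Q ≈ 1.97×10^-4 m³/s

For laminar flow, f = 64/Re with Re = ρVD/μ, so Darcy-Weisbach reduces to ΔP = 32μLV/D². Solving for V: V = ΔP·D²/(32μL) = 97.7·(0.0872)²/(32·0.00423·166) = 0.03306 m/s.
Check: Re = ρVD/μ = 842·0.03306·0.0872/0.00423 = 573.9 < 2300, so the laminar assumption holds.
Q = V·A = 0.03306·(π/4·0.0872²) = 0.0001974 m³/s = 1.97×10^-4 m³/s.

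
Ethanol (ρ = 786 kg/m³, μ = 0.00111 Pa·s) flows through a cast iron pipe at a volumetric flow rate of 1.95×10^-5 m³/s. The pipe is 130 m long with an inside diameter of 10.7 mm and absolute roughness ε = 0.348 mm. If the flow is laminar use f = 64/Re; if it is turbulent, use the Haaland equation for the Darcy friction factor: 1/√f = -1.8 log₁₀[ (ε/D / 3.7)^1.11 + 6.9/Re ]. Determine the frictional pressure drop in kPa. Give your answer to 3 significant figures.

ΔP ≈ 8.75 kPa

Cross-sectional area A = πD²/4 = π(0.0107)²/4 = 8.992e-05 m²; mean velocity V = Q/A = 1.95e-05/8.992e-05 = 0.2169 m/s.
Reynolds number Re = ρVD/μ = 786 · 0.2169 · 0.0107 / 0.00111 = 1643.
Re < 2300 → laminar flow, so f = 64/Re = 64/1643 = 0.03895 (the turbulent correlation is not needed).
Darcy-Weisbach: ΔP = f(L/D)(ρV²/2) = 0.03895·(130/0.0107)·(786·0.2169²/2) = 0.03895·1.215e+04·18.48 = 8746 Pa.
ΔP = 8746 Pa = 8.75 kPa.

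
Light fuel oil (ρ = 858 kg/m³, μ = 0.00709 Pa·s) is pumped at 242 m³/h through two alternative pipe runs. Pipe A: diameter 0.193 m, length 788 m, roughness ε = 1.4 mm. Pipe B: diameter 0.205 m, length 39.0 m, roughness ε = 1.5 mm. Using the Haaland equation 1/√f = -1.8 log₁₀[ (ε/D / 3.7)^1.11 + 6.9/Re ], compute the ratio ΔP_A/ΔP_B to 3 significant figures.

Pipe A: V = Q/A = 0.06722/0.02926 = 2.298 m/s; Re = 5.367e+04; ε/D = 0.00725; Haaland → f = 0.03541; ΔP_A = f(L/D)(ρV²/2) = 3.275e+05 Pa.
Pipe B: V = Q/A = 0.06722/0.03301 = 2.037 m/s; Re = 5.053e+04; ε/D = 0.00732; Haaland → f = 0.03557; ΔP_B = f(L/D)(ρV²/2) = 1.204e+04 Pa.
ΔP_A/ΔP_B = 3.275e+05/1.204e+04 = 27.2.

ΔP_A/ΔP_B ≈ 27.2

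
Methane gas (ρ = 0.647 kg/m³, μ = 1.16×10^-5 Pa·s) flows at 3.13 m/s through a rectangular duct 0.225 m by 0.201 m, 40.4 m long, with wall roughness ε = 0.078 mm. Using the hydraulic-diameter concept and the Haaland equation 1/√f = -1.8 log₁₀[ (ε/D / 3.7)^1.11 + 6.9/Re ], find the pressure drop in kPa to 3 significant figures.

ΔP ≈ 0.0139 kPa

Hydraulic diameter D_h = 4A/P = 4·(0.225·0.201)/(2·(0.225+0.201)) = 0.1809/0.852 = 0.2123 m.
Re = ρVD_h/μ = 0.647·3.13·0.2123/1.16e-05 = 3.707e+04.
ε/D_h = 7.8e-05/0.2123 = 0.000367; Haaland gives 1/√f = -1.8 log₁₀[3.6e-05+0.000186] = 6.576, so f = 0.02312.
ΔP = f(L/D_h)(ρV²/2) = 0.02312·40.4/0.2123·3.169 = 13.95 Pa.
ΔP = 0.0139 kPa.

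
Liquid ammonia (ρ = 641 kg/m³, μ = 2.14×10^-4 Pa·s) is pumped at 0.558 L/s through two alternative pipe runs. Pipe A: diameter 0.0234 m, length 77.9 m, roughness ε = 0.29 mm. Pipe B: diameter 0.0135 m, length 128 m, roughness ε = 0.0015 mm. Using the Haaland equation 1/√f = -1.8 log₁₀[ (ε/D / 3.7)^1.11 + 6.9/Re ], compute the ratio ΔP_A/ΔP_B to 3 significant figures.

ΔP_A/ΔP_B ≈ 0.0953

Pipe A: V = Q/A = 0.000558/0.0004301 = 1.298 m/s; Re = 9.094e+04; ε/D = 0.0124; Haaland → f = 0.04144; ΔP_A = f(L/D)(ρV²/2) = 7.443e+04 Pa.
Pipe B: V = Q/A = 0.000558/0.0001431 = 3.898 m/s; Re = 1.576e+05; ε/D = 0.000111; Haaland → f = 0.0169; ΔP_B = f(L/D)(ρV²/2) = 7.806e+05 Pa.
ΔP_A/ΔP_B = 7.443e+04/7.806e+05 = 0.0953.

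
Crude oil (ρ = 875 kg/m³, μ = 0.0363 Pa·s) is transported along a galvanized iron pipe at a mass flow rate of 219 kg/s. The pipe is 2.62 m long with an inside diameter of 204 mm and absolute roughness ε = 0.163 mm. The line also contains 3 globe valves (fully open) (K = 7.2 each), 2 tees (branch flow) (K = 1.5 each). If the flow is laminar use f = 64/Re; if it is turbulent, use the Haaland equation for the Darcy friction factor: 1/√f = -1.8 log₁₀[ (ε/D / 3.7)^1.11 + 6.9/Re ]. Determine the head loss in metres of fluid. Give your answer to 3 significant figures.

A = πD²/4 = π(0.204)²/4 = 0.03269 m²; mean velocity V = ṁ/(ρA) = 219/(875 · 0.03269) = 7.657 m/s.
Reynolds number Re = ρVD/μ = 875 · 7.657 · 0.204 / 0.0363 = 3.765e+04.
Re > 4000 → turbulent. Relative roughness ε/D = 0.000163/0.204 = 0.000799. Haaland: 1/√f = -1.8 log₁₀[(0.000799/3.7)^1.11 + 6.9/3.765e+04] = -1.8 log₁₀[8.53e-05 + 0.000183] = 6.428, so f = 0.0242.
Total minor-loss coefficient ΣK = 3·7.2 + 2·1.5 = 24.6.
ΔP = [f·L/D + ΣK]·(ρV²/2) = [0.0242·2.62/0.204 + 24.6]·(875·7.657²/2) = [0.3109 + 24.6]·2.565e+04 = 6.391e+05 Pa.
Head loss h_f = ΔP/(ρg) = 6.391e+05/(875·9.81) = 74.4 m.

h_f ≈ 74.4 m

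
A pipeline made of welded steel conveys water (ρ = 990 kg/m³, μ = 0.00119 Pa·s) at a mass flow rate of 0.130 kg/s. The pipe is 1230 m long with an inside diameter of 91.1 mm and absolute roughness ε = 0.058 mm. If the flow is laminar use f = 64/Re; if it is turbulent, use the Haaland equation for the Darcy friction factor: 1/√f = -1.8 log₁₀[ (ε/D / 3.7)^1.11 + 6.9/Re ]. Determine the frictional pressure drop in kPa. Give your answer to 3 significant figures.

A = πD²/4 = π(0.0911)²/4 = 0.006518 m²; mean velocity V = ṁ/(ρA) = 0.13/(990 · 0.006518) = 0.02015 m/s.
Reynolds number Re = ρVD/μ = 990 · 0.02015 · 0.0911 / 0.00119 = 1527.
Re < 2300 → laminar flow, so f = 64/Re = 64/1527 = 0.04192 (the turbulent correlation is not needed).
Darcy-Weisbach: ΔP = f(L/D)(ρV²/2) = 0.04192·(1230/0.0911)·(990·0.02015²/2) = 0.04192·1.35e+04·0.2009 = 113.7 Pa.
ΔP = 113.7 Pa = 0.114 kPa.

ΔP ≈ 0.114 kPa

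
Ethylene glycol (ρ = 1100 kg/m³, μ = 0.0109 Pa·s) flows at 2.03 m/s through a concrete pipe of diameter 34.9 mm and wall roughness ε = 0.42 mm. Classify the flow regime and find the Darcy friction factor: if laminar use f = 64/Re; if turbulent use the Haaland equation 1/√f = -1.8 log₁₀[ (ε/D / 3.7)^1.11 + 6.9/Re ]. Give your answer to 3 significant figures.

Re = ρVD/μ = 1100·2.03·0.0349/0.0109 = 7150.
Re > 4000 → turbulent. ε/D = 0.00042/0.0349 = 0.012; Haaland: 1/√f = -1.8 log₁₀[0.00173 + 0.000965] = 4.624, so f = 0.04676.

f ≈ 0.0468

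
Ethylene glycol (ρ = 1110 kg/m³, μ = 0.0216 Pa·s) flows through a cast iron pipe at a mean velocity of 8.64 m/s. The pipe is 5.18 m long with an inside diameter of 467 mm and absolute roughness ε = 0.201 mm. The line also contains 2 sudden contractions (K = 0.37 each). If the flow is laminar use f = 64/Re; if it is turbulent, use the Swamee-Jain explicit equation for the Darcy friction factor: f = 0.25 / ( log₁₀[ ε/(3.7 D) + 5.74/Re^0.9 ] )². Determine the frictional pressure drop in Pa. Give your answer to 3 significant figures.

ΔP ≈ 39200 Pa

Reynolds number Re = ρVD/μ = 1110 · 8.64 · 0.467 / 0.0216 = 2.073e+05.
Re > 4000 → turbulent. Relative roughness ε/D = 0.000201/0.467 = 0.00043. Swamee-Jain: f = 0.25/(log₁₀[0.00043/3.7 + 5.74/2.073e+05^0.9])² = 0.25/(log₁₀[0.000116 + 9.42e-05])² = 0.25/(-3.677)² = 0.01849.
Total minor-loss coefficient ΣK = 2·0.37 = 0.74.
ΔP = [f·L/D + ΣK]·(ρV²/2) = [0.01849·5.18/0.467 + 0.74]·(1110·8.64²/2) = [0.2051 + 0.74]·4.143e+04 = 3.916e+04 Pa.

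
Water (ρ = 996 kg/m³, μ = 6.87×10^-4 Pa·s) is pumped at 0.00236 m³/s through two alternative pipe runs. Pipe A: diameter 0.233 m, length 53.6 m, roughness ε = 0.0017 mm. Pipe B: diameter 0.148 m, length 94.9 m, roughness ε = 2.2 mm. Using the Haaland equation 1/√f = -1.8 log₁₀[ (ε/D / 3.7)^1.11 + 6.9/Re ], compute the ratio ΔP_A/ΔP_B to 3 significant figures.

Pipe A: V = Q/A = 0.00236/0.04264 = 0.05535 m/s; Re = 1.87e+04; ε/D = 7.3e-06; Haaland → f = 0.0262; ΔP_A = f(L/D)(ρV²/2) = 9.194 Pa.
Pipe B: V = Q/A = 0.00236/0.0172 = 0.1372 m/s; Re = 2.943e+04; ε/D = 0.0149; Haaland → f = 0.04512; ΔP_B = f(L/D)(ρV²/2) = 271.1 Pa.
ΔP_A/ΔP_B = 9.194/271.1 = 0.0339.

ΔP_A/ΔP_B ≈ 0.0339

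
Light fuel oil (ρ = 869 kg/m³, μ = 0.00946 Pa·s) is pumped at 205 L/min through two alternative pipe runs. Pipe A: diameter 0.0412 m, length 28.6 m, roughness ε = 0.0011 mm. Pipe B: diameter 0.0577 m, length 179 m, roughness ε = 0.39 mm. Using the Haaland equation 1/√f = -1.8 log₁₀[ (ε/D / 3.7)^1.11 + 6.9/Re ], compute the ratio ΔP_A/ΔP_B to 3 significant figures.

ΔP_A/ΔP_B ≈ 0.643

Pipe A: V = Q/A = 0.003417/0.001333 = 2.563 m/s; Re = 9699; ε/D = 2.67e-05; Haaland → f = 0.03117; ΔP_A = f(L/D)(ρV²/2) = 6.175e+04 Pa.
Pipe B: V = Q/A = 0.003417/0.002615 = 1.307 m/s; Re = 6926; ε/D = 0.00676; Haaland → f = 0.04174; ΔP_B = f(L/D)(ρV²/2) = 9.607e+04 Pa.
ΔP_A/ΔP_B = 6.175e+04/9.607e+04 = 0.643.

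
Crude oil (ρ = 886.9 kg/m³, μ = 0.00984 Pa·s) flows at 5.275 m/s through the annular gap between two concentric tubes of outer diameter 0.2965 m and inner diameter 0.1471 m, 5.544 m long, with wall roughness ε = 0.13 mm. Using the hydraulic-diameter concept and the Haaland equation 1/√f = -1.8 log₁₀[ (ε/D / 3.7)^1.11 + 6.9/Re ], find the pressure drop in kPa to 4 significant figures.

Hydraulic diameter D_h = 4A/P = D_o - D_i = 0.2965 - 0.1471 = 0.1494 m.
Re = ρVD_h/μ = 886.9·5.275·0.1494/0.00984 = 7.103e+04.
ε/D_h = 0.00013/0.1494 = 0.00087; Haaland gives 1/√f = -1.8 log₁₀[9.38e-05+9.71e-05] = 6.694, so f = 0.02231.
ΔP = f(L/D_h)(ρV²/2) = 0.02231·5.544/0.1494·1.234e+04 = 1.022e+04 Pa.
ΔP = 10.22 kPa.

ΔP ≈ 10.22 kPa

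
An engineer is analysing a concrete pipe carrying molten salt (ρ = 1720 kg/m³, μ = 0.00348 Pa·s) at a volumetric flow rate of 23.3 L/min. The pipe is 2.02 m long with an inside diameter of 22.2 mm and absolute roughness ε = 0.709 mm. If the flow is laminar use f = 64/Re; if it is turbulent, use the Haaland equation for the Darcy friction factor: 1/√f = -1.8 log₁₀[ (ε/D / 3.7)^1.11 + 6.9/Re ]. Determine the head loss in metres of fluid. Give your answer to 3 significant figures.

h_f ≈ 0.287 m

Q = 23.3 L/min = 23.3/60000 = 0.0003883 m³/s.
Cross-sectional area A = πD²/4 = π(0.0222)²/4 = 0.0003871 m²; mean velocity V = Q/A = 0.0003883/0.0003871 = 1.003 m/s.
Reynolds number Re = ρVD/μ = 1720 · 1.003 · 0.0222 / 0.00348 = 1.101e+04.
Re > 4000 → turbulent. Relative roughness ε/D = 0.000709/0.0222 = 0.0319. Haaland: 1/√f = -1.8 log₁₀[(0.0319/3.7)^1.11 + 6.9/1.101e+04] = -1.8 log₁₀[0.00512 + 0.000627] = 4.033, so f = 0.06147.
Darcy-Weisbach: ΔP = f(L/D)(ρV²/2) = 0.06147·(2.02/0.0222)·(1720·1.003²/2) = 0.06147·90.99·865.6 = 4841 Pa.
Head loss h_f = ΔP/(ρg) = 4841/(1720·9.81) = 0.287 m.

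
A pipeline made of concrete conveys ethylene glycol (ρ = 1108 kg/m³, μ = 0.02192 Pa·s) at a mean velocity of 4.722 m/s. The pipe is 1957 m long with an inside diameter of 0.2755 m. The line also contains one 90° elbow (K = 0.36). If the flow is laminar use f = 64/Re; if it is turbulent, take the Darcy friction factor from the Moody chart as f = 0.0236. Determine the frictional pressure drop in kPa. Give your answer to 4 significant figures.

Reynolds number Re = ρVD/μ = 1108 · 4.722 · 0.2755 / 0.0219 = 6.576e+04.
Re > 4000 → turbulent; use the Moody-chart value f = 0.0236.
Total minor-loss coefficient ΣK = 1·0.36 = 0.36.
ΔP = [f·L/D + ΣK]·(ρV²/2) = [0.0236·1957/0.2755 + 0.36]·(1108·4.722²/2) = [167.6 + 0.36]·1.235e+04 = 2.075e+06 Pa.
ΔP = 2.075e+06 Pa = 2075 kPa.

ΔP ≈ 2075 kPa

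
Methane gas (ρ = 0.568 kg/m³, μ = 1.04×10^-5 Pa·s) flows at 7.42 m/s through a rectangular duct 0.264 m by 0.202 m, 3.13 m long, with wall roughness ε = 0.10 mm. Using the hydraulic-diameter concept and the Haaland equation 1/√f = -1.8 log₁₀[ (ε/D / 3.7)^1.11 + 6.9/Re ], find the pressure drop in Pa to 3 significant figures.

Hydraulic diameter D_h = 4A/P = 4·(0.264·0.202)/(2·(0.264+0.202)) = 0.2133/0.932 = 0.2289 m.
Re = ρVD_h/μ = 0.568·7.42·0.2289/1.04e-05 = 9.275e+04.
ε/D_h = 0.0001/0.2289 = 0.000437; Haaland gives 1/√f = -1.8 log₁₀[4.37e-05+7.44e-05] = 7.07, so f = 0.02.
ΔP = f(L/D_h)(ρV²/2) = 0.02·3.13/0.2289·15.64 = 4.278 Pa.

ΔP ≈ 4.28 Pa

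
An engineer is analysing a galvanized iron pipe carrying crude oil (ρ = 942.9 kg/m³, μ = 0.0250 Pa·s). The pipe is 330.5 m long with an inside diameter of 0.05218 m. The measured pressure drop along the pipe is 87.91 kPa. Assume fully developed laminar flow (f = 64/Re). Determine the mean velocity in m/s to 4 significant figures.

V ≈ 0.9053 m/s

For laminar flow, f = 64/Re with Re = ρVD/μ, so Darcy-Weisbach reduces to ΔP = 32μLV/D². Solving for V: V = ΔP·D²/(32μL) = 8.791e+04·(0.05218)²/(32·0.025·330.5) = 0.9053 m/s.
Check: Re = ρVD/μ = 942.9·0.9053·0.05218/0.025 = 1782 < 2300, so the laminar assumption holds.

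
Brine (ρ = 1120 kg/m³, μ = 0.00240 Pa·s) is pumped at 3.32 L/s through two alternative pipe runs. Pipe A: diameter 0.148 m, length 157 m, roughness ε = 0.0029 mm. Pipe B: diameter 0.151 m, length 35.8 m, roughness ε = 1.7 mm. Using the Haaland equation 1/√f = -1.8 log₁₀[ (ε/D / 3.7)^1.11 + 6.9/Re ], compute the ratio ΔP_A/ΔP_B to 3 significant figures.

Pipe A: V = Q/A = 0.00332/0.0172 = 0.193 m/s; Re = 1.333e+04; ε/D = 1.96e-05; Haaland → f = 0.02861; ΔP_A = f(L/D)(ρV²/2) = 632.9 Pa.
Pipe B: V = Q/A = 0.00332/0.01791 = 0.1854 m/s; Re = 1.306e+04; ε/D = 0.0113; Haaland → f = 0.04329; ΔP_B = f(L/D)(ρV²/2) = 197.5 Pa.
ΔP_A/ΔP_B = 632.9/197.5 = 3.20.

ΔP_A/ΔP_B ≈ 3.20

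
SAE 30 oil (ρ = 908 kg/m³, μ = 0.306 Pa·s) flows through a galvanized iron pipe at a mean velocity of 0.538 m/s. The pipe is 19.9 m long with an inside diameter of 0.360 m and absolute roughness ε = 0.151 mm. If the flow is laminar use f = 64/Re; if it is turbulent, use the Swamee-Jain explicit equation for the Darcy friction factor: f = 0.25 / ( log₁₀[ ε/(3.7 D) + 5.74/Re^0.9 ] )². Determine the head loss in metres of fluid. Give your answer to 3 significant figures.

Reynolds number Re = ρVD/μ = 908 · 0.538 · 0.36 / 0.306 = 574.7.
Re < 2300 → laminar flow, so f = 64/Re = 64/574.7 = 0.1114 (the turbulent correlation is not needed).
Darcy-Weisbach: ΔP = f(L/D)(ρV²/2) = 0.1114·(19.9/0.36)·(908·0.538²/2) = 0.1114·55.28·131.4 = 808.9 Pa.
Head loss h_f = ΔP/(ρg) = 808.9/(908·9.81) = 0.0908 m.

h_f ≈ 0.0908 m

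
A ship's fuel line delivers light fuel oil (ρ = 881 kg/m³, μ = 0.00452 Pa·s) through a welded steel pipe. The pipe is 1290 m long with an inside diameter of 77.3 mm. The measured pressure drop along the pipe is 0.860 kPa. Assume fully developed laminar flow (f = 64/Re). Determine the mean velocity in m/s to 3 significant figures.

V ≈ 0.0275 m/s

For laminar flow, f = 64/Re with Re = ρVD/μ, so Darcy-Weisbach reduces to ΔP = 32μLV/D². Solving for V: V = ΔP·D²/(32μL) = 860·(0.0773)²/(32·0.00452·1290) = 0.02754 m/s.
Check: Re = ρVD/μ = 881·0.02754·0.0773/0.00452 = 415 < 2300, so the laminar assumption holds.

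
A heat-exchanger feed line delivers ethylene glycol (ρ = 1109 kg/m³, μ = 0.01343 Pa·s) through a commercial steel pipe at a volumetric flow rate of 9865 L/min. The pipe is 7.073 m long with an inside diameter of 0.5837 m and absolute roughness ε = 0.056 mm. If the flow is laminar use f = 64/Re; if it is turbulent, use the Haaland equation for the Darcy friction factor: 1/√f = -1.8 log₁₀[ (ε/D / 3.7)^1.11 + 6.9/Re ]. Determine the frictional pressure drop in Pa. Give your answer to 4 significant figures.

Q = 9865 L/min = 9865/60000 = 0.1644 m³/s.
Cross-sectional area A = πD²/4 = π(0.5837)²/4 = 0.2676 m²; mean velocity V = Q/A = 0.1644/0.2676 = 0.6144 m/s.
Reynolds number Re = ρVD/μ = 1109 · 0.6144 · 0.5837 / 0.0134 = 2.962e+04.
Re > 4000 → turbulent. Relative roughness ε/D = 5.6e-05/0.5837 = 9.59e-05. Haaland: 1/√f = -1.8 log₁₀[(9.59e-05/3.7)^1.11 + 6.9/2.962e+04] = -1.8 log₁₀[8.12e-06 + 0.000233] = 6.512, so f = 0.02358.
Darcy-Weisbach: ΔP = f(L/D)(ρV²/2) = 0.02358·(7.073/0.5837)·(1109·0.6144²/2) = 0.02358·12.12·209.3 = 59.82 Pa.

ΔP ≈ 59.82 Pa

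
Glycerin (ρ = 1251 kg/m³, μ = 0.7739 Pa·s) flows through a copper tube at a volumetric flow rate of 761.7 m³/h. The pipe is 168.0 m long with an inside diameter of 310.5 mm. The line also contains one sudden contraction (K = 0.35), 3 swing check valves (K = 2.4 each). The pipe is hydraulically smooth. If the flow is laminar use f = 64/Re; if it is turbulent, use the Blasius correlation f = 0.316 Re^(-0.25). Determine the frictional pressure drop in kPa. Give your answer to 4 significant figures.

Q = 761.7 m³/h = 761.7/3600 = 0.2116 m³/s.
Cross-sectional area A = πD²/4 = π(0.3105)²/4 = 0.07572 m²; mean velocity V = Q/A = 0.2116/0.07572 = 2.794 m/s.
Reynolds number Re = ρVD/μ = 1251 · 2.794 · 0.3105 / 0.774 = 1402.
Re < 2300 → laminar flow, so f = 64/Re = 64/1402 = 0.04563 (the turbulent correlation is not needed).
Total minor-loss coefficient ΣK = 1·0.35 + 3·2.4 = 7.55.
ΔP = [f·L/D + ΣK]·(ρV²/2) = [0.04563·168/0.3105 + 7.55]·(1251·2.794²/2) = [24.69 + 7.55]·4884 = 1.575e+05 Pa.
ΔP = 1.575e+05 Pa = 157.5 kPa.

ΔP ≈ 157.5 kPa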